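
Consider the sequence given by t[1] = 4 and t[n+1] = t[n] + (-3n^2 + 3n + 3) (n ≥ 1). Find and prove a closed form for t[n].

Claim: t[n] = -n^3 + 3n^2 + n + 1.

Base case: t[1] = 4, and -1^3 + 3·1^2 + 1 + 1 = 4.
Assume t[r] = -r^3 + 3r^2 + r + 1.
Then t[r+1] = t[r] + (-3r^2 + 3r + 3) = (-r^3 + 3r^2 + r + 1) + (-3r^2 + 3r + 3) = -r^3 + 4r + 4,
and -(r+1)^3 + 3·(r+1)^2 + (r+1) + 1 = -r^3 + 4r + 4.
By induction, t[n] = -n^3 + 3n^2 + n + 1 for all n ≥ 1.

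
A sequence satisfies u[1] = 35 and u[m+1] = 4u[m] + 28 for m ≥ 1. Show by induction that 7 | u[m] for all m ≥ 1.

Base case: u[1] = 35 = 7·5, so 7 | u[1].
Assume 7 | u[j], so u[j] = 7t for some integer t.
Then u[j+1] = 4u[j] + 28 = 4·(7t) + 28 = 7(4t + 4), so 7 | u[j+1].
So the property holds for j+1, and by induction 7 | u[m] for all m ≥ 1.

7 | u[m]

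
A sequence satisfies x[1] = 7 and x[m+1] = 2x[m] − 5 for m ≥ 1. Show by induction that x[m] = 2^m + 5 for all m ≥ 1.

Base case: x[1] = 7, and 2^1 + 5 = 2 + 5 = 7.
Assume x[k] = 2^k + 5 for some k ≥ 1.
Then x[k+1] = 2x[k] − 5 = 2·(2^k + 5) − 5 = 2^{k+1} + 10 − 5 = 2^{k+1} + 5.
So the formula holds for k+1, and by induction x[m] = 2^m + 5 for all m ≥ 1.

x[m] = 2^m + 5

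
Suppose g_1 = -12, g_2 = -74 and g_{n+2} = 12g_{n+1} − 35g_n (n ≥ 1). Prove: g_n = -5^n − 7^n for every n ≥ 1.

Base cases: g_1 = -12 and -5^1 − 7^1 = -12; g_2 = -74 and -5^2 − 7^2 = -74.
Assume g_i = -5^i − 7^i for all 1 ≤ i ≤ j, where j ≥ 2.
Then g_{j+1} = 12g_j − 35g_{j−1} = 12·(-5^j − 7^j) − 35·(-5^{j−1} − 7^{j−1}) = -(12·5 − 35)5^{j−1} − (12·7 − 35)7^{j−1} = -25·5^{j−1} − 49·7^{j−1} = -5^{j+1} − 7^{j+1}.
This completes the inductive step, so g_n = -5^n − 7^n for all n ≥ 1.

g_n = -5^n − 7^n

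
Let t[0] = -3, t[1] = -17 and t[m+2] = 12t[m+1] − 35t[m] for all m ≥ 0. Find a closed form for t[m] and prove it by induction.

Claim: t[m] = -7^m − 2·5^m.

Base cases: t[0] = -3 and -7^0 − 2·5^0 = -3; t[1] = -17 and -7^1 − 2·5^1 = -17.
Assume t[i] = -7^i − 2·5^i for all 0 ≤ i ≤ j, where j ≥ 1.
Then t[j+1] = 12t[j] − 35t[j−1] = 12·(-7^j − 2·5^j) − 35·(-7^{j−1} − 2·5^{j−1}) = -(12·7 − 35)7^{j−1} − 2·(12·5 − 35)5^{j−1} = -49·7^{j−1} − 50·5^{j−1} = -7^{j+1} − 2·5^{j+1}.
By strong induction, t[m] = -7^m − 2·5^m for all m ≥ 0.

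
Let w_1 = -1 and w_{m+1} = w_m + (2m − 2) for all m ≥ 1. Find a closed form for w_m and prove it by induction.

Claim: w_m = m^2 − 3m + 1.

Base case: w_1 = -1, and 1^2 − 3·1 + 1 = -1.
Assume w_r = r^2 − 3r + 1.
Then w_{r+1} = w_r + (2r − 2) = (r^2 − 3r + 1) + (2r − 2) = r^2 − r − 1,
and (r+1)^2 − 3·(r+1) + 1 = r^2 − r − 1.
Hence w_m = m^2 − 3m + 1 for every m ≥ 1, by induction.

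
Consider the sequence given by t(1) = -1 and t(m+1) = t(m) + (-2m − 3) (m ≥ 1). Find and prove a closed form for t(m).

Claim: t(m) = -m^2 − 2m + 2.

Base case: t(1) = -1, and -1^2 − 2·1 + 2 = -1.
Assume t(k) = -k^2 − 2k + 2.
Then t(k+1) = t(k) + (-2k − 3) = (-k^2 − 2k + 2) + (-2k − 3) = -k^2 − 4k − 1,
and -(k+1)^2 − 2·(k+1) + 2 = -k^2 − 4k − 1.
Hence t(m) = -m^2 − 2m + 2 for every m ≥ 1, by induction.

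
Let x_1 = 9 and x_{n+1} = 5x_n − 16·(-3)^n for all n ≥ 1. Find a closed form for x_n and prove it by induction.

Claim: x_n = 3·5^n + 2·(-3)^n.

Base case: x_1 = 9, and 3·5^1 + 2·(-3)^1 = 15 − 6 = 9.
Assume x_m = 3·5^m + 2·(-3)^m for some m ≥ 1.
Then x_{m+1} = 5x_m − 16·(-3)^m = 5·(3·5^m + 2·(-3)^m) − 16·(-3)^m = 3·5^{m+1} + 10·(-3)^m − 16·(-3)^m = 3·5^{m+1} − 6·(-3)^m = 3·5^{m+1} + 2·(-3)^{m+1}.
By induction, x_n = 3·5^n + 2·(-3)^n for all n ≥ 1.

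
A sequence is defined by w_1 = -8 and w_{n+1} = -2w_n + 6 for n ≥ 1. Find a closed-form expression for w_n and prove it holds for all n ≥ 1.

Claim: w_n = 5·(-2)^n + 2.

Base case: w_1 = -8, and 5·(-2)^1 + 2 = -10 + 2 = -8.
Assume w_k = 5·(-2)^k + 2 for some k ≥ 1.
Then w_{k+1} = -2w_k + 6 = -2·(5·(-2)^k + 2) + 6 = -10·(-2)^k − 4 + 6 = 5·(-2)^{k+1} + 2.
Hence w_n = 5·(-2)^n + 2 for every n ≥ 1, by induction.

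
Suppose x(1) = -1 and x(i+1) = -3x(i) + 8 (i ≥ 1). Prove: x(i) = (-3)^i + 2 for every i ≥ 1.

Base case: x(1) = -1, and (-3)^1 + 2 = -3 + 2 = -1.
Assume x(k) = (-3)^k + 2 for some k ≥ 1.
Then x(k+1) = -3x(k) + 8 = -3·((-3)^k + 2) + 8 = -3·(-3)^k − 6 + 8 = (-3)^{k+1} + 2.
Hence x(i) = (-3)^i + 2 for every i ≥ 1, by induction.

x(i) = (-3)^i + 2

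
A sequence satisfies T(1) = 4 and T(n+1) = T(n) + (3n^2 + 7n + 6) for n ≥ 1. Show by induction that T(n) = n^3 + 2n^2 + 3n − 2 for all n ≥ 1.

Base case: T(1) = 4, and 1^3 + 2·1^2 + 3·1 − 2 = 4.
Assume T(m) = m^3 + 2m^2 + 3m − 2.
Then T(m+1) = T(m) + (3m^2 + 7m + 6) = (m^3 + 2m^2 + 3m − 2) + (3m^2 + 7m + 6) = m^3 + 5m^2 + 10m + 4,
and (m+1)^3 + 2·(m+1)^2 + 3·(m+1) − 2 = m^3 + 5m^2 + 10m + 4.
This completes the inductive step, so T(n) = n^3 + 2n^2 + 3n − 2 for all n ≥ 1.

T(n) = n^3 + 2n^2 + 3n − 2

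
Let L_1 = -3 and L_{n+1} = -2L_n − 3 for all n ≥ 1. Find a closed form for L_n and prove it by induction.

Claim: L_n = (-2)^n − 1.

Base case: L_1 = -3, and (-2)^1 − 1 = -2 − 1 = -3.
Assume L_k = (-2)^k − 1 for some k ≥ 1.
Then L_{k+1} = -2L_k − 3 = -2·((-2)^k − 1) − 3 = -2·(-2)^k + 2 − 3 = (-2)^{k+1} − 1.
Hence L_n = (-2)^n − 1 for every n ≥ 1, by induction.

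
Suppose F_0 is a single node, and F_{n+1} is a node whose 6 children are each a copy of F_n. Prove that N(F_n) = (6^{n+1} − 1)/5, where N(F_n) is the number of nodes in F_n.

Base case: N(F_0) = 1, and (6^{0+1} − 1)/5 = 1.
Assume N(F_r) = (6^{r+1} − 1)/5.
Then N(F_{r+1}) = 1 + 6N(F_r) = 1 + 6·(6^{r+1} − 1)/5 = 1 + (6^{r+2} − 6)/5 = (5 + 6^{r+2} − 6)/5 = (6^{r+2} − 1)/5.
So the formula holds for r+1, and by induction N(F_n) = (6^{n+1} − 1)/5 for all n ≥ 0.

N(F_n) = (6^{n+1} − 1)/5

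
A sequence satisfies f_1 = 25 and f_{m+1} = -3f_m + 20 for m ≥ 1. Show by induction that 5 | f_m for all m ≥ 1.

Base case: f_1 = 25 = 5·5, so 5 | f_1.
Assume 5 | f_j, so f_j = 5t for some integer t.
Then f_{j+1} = -3f_j + 20 = -3·(5t) + 20 = 5(-3t + 4), so 5 | f_{j+1}.
By induction, 5 | f_m for all m ≥ 1.

5 | f_m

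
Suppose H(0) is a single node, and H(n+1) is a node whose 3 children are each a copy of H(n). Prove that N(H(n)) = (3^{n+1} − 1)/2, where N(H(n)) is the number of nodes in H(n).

Base case: N(H(0)) = 1, and (3^{0+1} − 1)/2 = 1.
Assume N(H(k)) = (3^{k+1} − 1)/2.
Then N(H(k+1)) = 1 + 3N(H(k)) = 1 + 3·(3^{k+1} − 1)/2 = 1 + (3^{k+2} − 3)/2 = (2 + 3^{k+2} − 3)/2 = (3^{k+2} − 1)/2.
Hence N(H(n)) = (3^{n+1} − 1)/2 for every n ≥ 0, by induction.

N(H(n)) = (3^{n+1} − 1)/2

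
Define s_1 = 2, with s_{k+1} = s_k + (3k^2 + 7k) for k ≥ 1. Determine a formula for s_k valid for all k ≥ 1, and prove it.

Claim: s_k = k^3 + 2k^2 − 3k + 2.

Base case: s_1 = 2, and 1^3 + 2·1^2 − 3·1 + 2 = 2.
Assume s_m = m^3 + 2m^2 − 3m + 2.
Then s_{m+1} = s_m + (3m^2 + 7m) = (m^3 + 2m^2 − 3m + 2) + (3m^2 + 7m) = m^3 + 5m^2 + 4m + 2,
and (m+1)^3 + 2·(m+1)^2 − 3·(m+1) + 2 = m^3 + 5m^2 + 4m + 2.
By induction, s_k = k^3 + 2k^2 − 3k + 2 for all k ≥ 1.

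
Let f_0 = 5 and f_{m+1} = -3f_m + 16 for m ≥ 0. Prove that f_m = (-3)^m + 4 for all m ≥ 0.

Base case: f_0 = 5, and (-3)^0 + 4 = 1 + 4 = 5.
Assume f_k = (-3)^k + 4 for some k ≥ 0.
Then f_{k+1} = -3f_k + 16 = -3·((-3)^k + 4) + 16 = -3·(-3)^k − 12 + 16 = (-3)^{k+1} + 4.
So the formula holds for k+1, and by induction f_m = (-3)^m + 4 for all m ≥ 0.

f_m = (-3)^m + 4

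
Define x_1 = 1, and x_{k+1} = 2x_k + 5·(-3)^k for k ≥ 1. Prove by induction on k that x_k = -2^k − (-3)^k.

Base case: x_1 = 1, and -2^1 − (-3)^1 = -2 + 3 = 1.
Assume x_r = -2^r − (-3)^r for some r ≥ 1.
Then x_{r+1} = 2x_r + 5·(-3)^r = 2·(-2^r − (-3)^r) + 5·(-3)^r = -2^{r+1} − 2·(-3)^r + 5·(-3)^r = -2^{r+1} + 3·(-3)^r = -2^{r+1} − (-3)^{r+1}.
By induction, x_k = -2^k − (-3)^k for all k ≥ 1.

x_k = -2^k − (-3)^k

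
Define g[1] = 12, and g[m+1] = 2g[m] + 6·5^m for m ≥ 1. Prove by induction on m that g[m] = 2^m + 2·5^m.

Base case: g[1] = 12, and 2^1 + 2·5^1 = 2 + 10 = 12.
Assume g[j] = 2^j + 2·5^j for some j ≥ 1.
Then g[j+1] = 2g[j] + 6·5^j = 2·(2^j + 2·5^j) + 6·5^j = 2^{j+1} + 4·5^j + 6·5^j = 2^{j+1} + 10·5^j = 2^{j+1} + 2·5^{j+1}.
This completes the inductive step, so g[m] = 2^m + 2·5^m for all m ≥ 1.

g[m] = 2^m + 2·5^m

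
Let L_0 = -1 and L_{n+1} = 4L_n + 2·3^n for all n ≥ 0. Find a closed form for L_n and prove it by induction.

Claim: L_n = 4^n − 2·3^n.

Base case: L_0 = -1, and 4^0 − 2·3^0 = 1 − 2 = -1.
Assume L_k = 4^k − 2·3^k for some k ≥ 0.
Then L_{k+1} = 4L_k + 2·3^k = 4·(4^k − 2·3^k) + 2·3^k = 4^{k+1} − 8·3^k + 2·3^k = 4^{k+1} − 6·3^k = 4^{k+1} − 2·3^{k+1}.
Hence L_n = 4^n − 2·3^n for every n ≥ 0, by induction.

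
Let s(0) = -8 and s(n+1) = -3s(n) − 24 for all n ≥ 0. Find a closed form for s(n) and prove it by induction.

Claim: s(n) = -2·(-3)^n − 6.

Base case: s(0) = -8, and -2·(-3)^0 − 6 = -2 − 6 = -8.
Assume s(m) = -2·(-3)^m − 6 for some m ≥ 0.
Then s(m+1) = -3s(m) − 24 = -3·(-2·(-3)^m − 6) − 24 = 6·(-3)^m + 18 − 24 = -2·(-3)^{m+1} − 6.
Hence s(n) = -2·(-3)^n − 6 for every n ≥ 0, by induction.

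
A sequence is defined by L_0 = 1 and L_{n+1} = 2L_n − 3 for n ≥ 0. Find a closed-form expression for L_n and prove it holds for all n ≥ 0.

Claim: L_n = -2^{n+1} + 3.

Base case: L_0 = 1, and -2^{0+1} + 3 = -2 + 3 = 1.
Assume L_r = -2^{r+1} + 3 for some r ≥ 0.
Then L_{r+1} = 2L_r − 3 = 2·(-2^{r+1} + 3) − 3 = -2^{r+2} + 6 − 3 = -2^{r+2} + 3.
This completes the inductive step, so L_n = -2^{n+1} + 3 for all n ≥ 0.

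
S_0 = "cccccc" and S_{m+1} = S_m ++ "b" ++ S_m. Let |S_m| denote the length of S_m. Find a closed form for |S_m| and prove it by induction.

Claim: |S_m| = 7·2^m − 1.

Base case: |S_0| = 6, and 7·2^0 − 1 = 6.
Assume |S_k| = 7·2^k − 1.
Then |S_{k+1}| = |S_k| + 1 + |S_k| = 2|S_k| + 1 = 2(7·2^k − 1) + 1 = 7·2^{k+1} − 2 + 1 = 7·2^{k+1} − 1.
By induction, |S_m| = 7·2^m − 1 for all m ≥ 0.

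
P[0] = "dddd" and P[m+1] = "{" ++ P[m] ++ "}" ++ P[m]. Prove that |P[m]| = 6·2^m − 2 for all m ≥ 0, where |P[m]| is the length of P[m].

Base case: |P[0]| = 4, and 6·2^0 − 2 = 4.
Assume |P[k]| = 6·2^k − 2.
Then |P[k+1]| = 1 + |P[k]| + 1 + |P[k]| = 2|P[k]| + 2 = 2(6·2^k − 2) + 2 = 6·2^{k+1} − 4 + 2 = 6·2^{k+1} − 2.
So the formula holds for k+1, and by induction |P[m]| = 6·2^m − 2 for all m ≥ 0.

|P[m]| = 6·2^m − 2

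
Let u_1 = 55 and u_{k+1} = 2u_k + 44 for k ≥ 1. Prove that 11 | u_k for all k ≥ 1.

Base case: u_1 = 55 = 11·5, so 11 | u_1.
Assume 11 | u_r, so u_r = 11t for some integer t.
Then u_{r+1} = 2u_r + 44 = 2·(11t) + 44 = 11(2t + 4), so 11 | u_{r+1}.
By induction, 11 | u_k for all k ≥ 1.

11 | u_k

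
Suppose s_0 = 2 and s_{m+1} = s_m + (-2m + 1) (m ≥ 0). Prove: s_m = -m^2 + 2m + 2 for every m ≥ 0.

Base case: s_0 = 2, and -0^2 + 2·0 + 2 = 2.
Assume s_j = -j^2 + 2j + 2.
Then s_{j+1} = s_j + (-2j + 1) = (-j^2 + 2j + 2) + (-2j + 1) = -j^2 + 3,
and -(j+1)^2 + 2·(j+1) + 2 = -j^2 + 3.
This completes the inductive step, so s_m = -m^2 + 2m + 2 for all m ≥ 0.

s_m = -m^2 + 2m + 2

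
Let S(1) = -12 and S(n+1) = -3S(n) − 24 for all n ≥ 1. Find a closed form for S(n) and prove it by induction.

Claim: S(n) = 2·(-3)^n − 6.

Base case: S(1) = -12, and 2·(-3)^1 − 6 = -6 − 6 = -12.
Assume S(k) = 2·(-3)^k − 6 for some k ≥ 1.
Then S(k+1) = -3S(k) − 24 = -3·(2·(-3)^k − 6) − 24 = -6·(-3)^k + 18 − 24 = 2·(-3)^{k+1} − 6.
Hence S(n) = 2·(-3)^n − 6 for every n ≥ 1, by induction.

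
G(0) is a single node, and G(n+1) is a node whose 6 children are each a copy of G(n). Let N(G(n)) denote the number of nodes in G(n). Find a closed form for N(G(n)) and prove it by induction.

Claim: N(G(n)) = (6^{n+1} − 1)/5.

Base case: N(G(0)) = 1, and (6^{0+1} − 1)/5 = 1.
Assume N(G(k)) = (6^{k+1} − 1)/5.
Then N(G(k+1)) = 1 + 6N(G(k)) = 1 + 6·(6^{k+1} − 1)/5 = 1 + (6^{k+2} − 6)/5 = (5 + 6^{k+2} − 6)/5 = (6^{k+2} − 1)/5.
Hence N(G(n)) = (6^{n+1} − 1)/5 for every n ≥ 0, by induction.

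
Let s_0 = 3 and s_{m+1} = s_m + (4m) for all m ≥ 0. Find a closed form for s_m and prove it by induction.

Claim: s_m = 2m^2 − 2m + 3.

Base case: s_0 = 3, and 2·0^2 − 2·0 + 3 = 3.
Assume s_j = 2j^2 − 2j + 3.
Then s_{j+1} = s_j + (4j) = (2j^2 − 2j + 3) + (4j) = 2j^2 + 2j + 3,
and 2·(j+1)^2 − 2·(j+1) + 3 = 2j^2 + 2j + 3.
By induction, s_m = 2m^2 − 2m + 3 for all m ≥ 0.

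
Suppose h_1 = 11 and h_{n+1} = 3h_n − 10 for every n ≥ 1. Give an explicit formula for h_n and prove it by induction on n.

Claim: h_n = 2·3^n + 5.

Base case: h_1 = 11, and 2·3^1 + 5 = 6 + 5 = 11.
Assume h_r = 2·3^r + 5 for some r ≥ 1.
Then h_{r+1} = 3h_r − 10 = 3·(2·3^r + 5) − 10 = 6·3^r + 15 − 10 = 2·3^{r+1} + 5.
Hence h_n = 2·3^n + 5 for every n ≥ 1, by induction.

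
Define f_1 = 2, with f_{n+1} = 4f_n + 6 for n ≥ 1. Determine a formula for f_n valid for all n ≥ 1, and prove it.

Claim: f_n = 4^n − 2.

Base case: f_1 = 2, and 4^1 − 2 = 4 − 2 = 2.
Assume f_k = 4^k − 2 for some k ≥ 1.
Then f_{k+1} = 4f_k + 6 = 4·(4^k − 2) + 6 = 4^{k+1} − 8 + 6 = 4^{k+1} − 2.
So the formula holds for k+1, and by induction f_n = 4^n − 2 for all n ≥ 1.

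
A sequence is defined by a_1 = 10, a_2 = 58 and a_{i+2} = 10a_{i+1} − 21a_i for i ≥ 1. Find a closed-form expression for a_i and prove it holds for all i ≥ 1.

Claim: a_i = 3^i + 7^i.

Base cases: a_1 = 10 and 3^1 + 7^1 = 10; a_2 = 58 and 3^2 + 7^2 = 58.
Assume a_j = 3^j + 7^j for all 1 ≤ j ≤ k, where k ≥ 2.
Then a_{k+1} = 10a_k − 21a_{k−1} = 10·(3^k + 7^k) − 21·(3^{k−1} + 7^{k−1}) = (10·3 − 21)3^{k−1} + (10·7 − 21)7^{k−1} = 9·3^{k−1} + 49·7^{k−1} = 3^{k+1} + 7^{k+1}.
So the formula holds for k+1, and by strong induction a_i = 3^i + 7^i for all i ≥ 1.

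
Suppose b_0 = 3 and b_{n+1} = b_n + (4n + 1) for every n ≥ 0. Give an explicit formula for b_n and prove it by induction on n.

Claim: b_n = 2n^2 − n + 3.

Base case: b_0 = 3, and 2·0^2 − 0 + 3 = 3.
Assume b_m = 2m^2 − m + 3.
Then b_{m+1} = b_m + (4m + 1) = (2m^2 − m + 3) + (4m + 1) = 2m^2 + 3m + 4,
and 2·(m+1)^2 − (m+1) + 3 = 2m^2 + 3m + 4.
This completes the inductive step, so b_n = 2n^2 − n + 3 for all n ≥ 0.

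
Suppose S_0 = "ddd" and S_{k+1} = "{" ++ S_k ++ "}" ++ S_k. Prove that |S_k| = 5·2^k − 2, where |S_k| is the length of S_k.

Base case: |S_0| = 3, and 5·2^0 − 2 = 3.
Assume |S_j| = 5·2^j − 2.
Then |S_{j+1}| = 1 + |S_j| + 1 + |S_j| = 2|S_j| + 2 = 2(5·2^j − 2) + 2 = 5·2^{j+1} − 4 + 2 = 5·2^{j+1} − 2.
This completes the inductive step, so |S_k| = 5·2^k − 2 for all k ≥ 0.

|S_k| = 5·2^k − 2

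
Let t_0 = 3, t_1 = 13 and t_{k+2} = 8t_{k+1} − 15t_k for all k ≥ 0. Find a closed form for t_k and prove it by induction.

Claim: t_k = 3^k + 2·5^k.

Base cases: t_0 = 3 and 3^0 + 2·5^0 = 3; t_1 = 13 and 3^1 + 2·5^1 = 13.
Assume t_i = 3^i + 2·5^i for all 0 ≤ i ≤ j, where j ≥ 1.
Then t_{j+1} = 8t_j − 15t_{j−1} = 8·(3^j + 2·5^j) − 15·(3^{j−1} + 2·5^{j−1}) = (8·3 − 15)3^{j−1} + 2·(8·5 − 15)5^{j−1} = 9·3^{j−1} + 50·5^{j−1} = 3^{j+1} + 2·5^{j+1}.
By strong induction, t_k = 3^k + 2·5^k for all k ≥ 0.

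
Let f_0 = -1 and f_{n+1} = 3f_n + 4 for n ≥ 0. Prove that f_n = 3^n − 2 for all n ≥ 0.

Base case: f_0 = -1, and 3^0 − 2 = 1 − 2 = -1.
Assume f_r = 3^r − 2 for some r ≥ 0.
Then f_{r+1} = 3f_r + 4 = 3·(3^r − 2) + 4 = 3^{r+1} − 6 + 4 = 3^{r+1} − 2.
By induction, f_n = 3^n − 2 for all n ≥ 0.

f_n = 3^n − 2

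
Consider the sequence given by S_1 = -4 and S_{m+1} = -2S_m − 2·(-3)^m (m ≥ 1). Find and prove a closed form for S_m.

Claim: S_m = -(-2)^m + 2·(-3)^m.

Base case: S_1 = -4, and -(-2)^1 + 2·(-3)^1 = 2 − 6 = -4.
Assume S_j = -(-2)^j + 2·(-3)^j for some j ≥ 1.
Then S_{j+1} = -2S_j − 2·(-3)^j = -2·(-(-2)^j + 2·(-3)^j) − 2·(-3)^j = -(-2)^{j+1} − 4·(-3)^j − 2·(-3)^j = -(-2)^{j+1} − 6·(-3)^j = -(-2)^{j+1} + 2·(-3)^{j+1}.
Hence S_m = -(-2)^m + 2·(-3)^m for every m ≥ 1, by induction.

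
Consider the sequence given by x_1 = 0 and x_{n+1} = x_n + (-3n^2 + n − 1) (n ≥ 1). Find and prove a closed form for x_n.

Claim: x_n = -n^3 + 2n^2 − 2n + 1.

Base case: x_1 = 0, and -1^3 + 2·1^2 − 2·1 + 1 = 0.
Assume x_k = -k^3 + 2k^2 − 2k + 1.
Then x_{k+1} = x_k + (-3k^2 + k − 1) = (-k^3 + 2k^2 − 2k + 1) + (-3k^2 + k − 1) = -k^3 − k^2 − k,
and -(k+1)^3 + 2·(k+1)^2 − 2·(k+1) + 1 = -k^3 − k^2 − k.
This completes the inductive step, so x_n = -n^3 + 2n^2 − 2n + 1 for all n ≥ 1.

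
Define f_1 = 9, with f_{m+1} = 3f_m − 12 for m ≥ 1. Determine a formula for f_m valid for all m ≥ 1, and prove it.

Claim: f_m = 3^m + 6.

Base case: f_1 = 9, and 3^1 + 6 = 3 + 6 = 9.
Assume f_r = 3^r + 6 for some r ≥ 1.
Then f_{r+1} = 3f_r − 12 = 3·(3^r + 6) − 12 = 3^{r+1} + 18 − 12 = 3^{r+1} + 6.
By induction, f_m = 3^m + 6 for all m ≥ 1.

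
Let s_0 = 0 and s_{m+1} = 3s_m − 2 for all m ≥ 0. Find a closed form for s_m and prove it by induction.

Claim: s_m = -3^m + 1.

Base case: s_0 = 0, and -3^0 + 1 = -1 + 1 = 0.
Assume s_r = -3^r + 1 for some r ≥ 0.
Then s_{r+1} = 3s_r − 2 = 3·(-3^r + 1) − 2 = -3^{r+1} + 3 − 2 = -3^{r+1} + 1.
So the formula holds for r+1, and by induction s_m = -3^m + 1 for all m ≥ 0.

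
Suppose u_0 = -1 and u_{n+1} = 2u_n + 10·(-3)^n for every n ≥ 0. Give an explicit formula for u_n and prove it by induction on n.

Claim: u_n = 2^n − 2·(-3)^n.

Base case: u_0 = -1, and 2^0 − 2·(-3)^0 = 1 − 2 = -1.
Assume u_j = 2^j − 2·(-3)^j for some j ≥ 0.
Then u_{j+1} = 2u_j + 10·(-3)^j = 2·(2^j − 2·(-3)^j) + 10·(-3)^j = 2^{j+1} − 4·(-3)^j + 10·(-3)^j = 2^{j+1} + 6·(-3)^j = 2^{j+1} − 2·(-3)^{j+1}.
Hence u_n = 2^n − 2·(-3)^n for every n ≥ 0, by induction.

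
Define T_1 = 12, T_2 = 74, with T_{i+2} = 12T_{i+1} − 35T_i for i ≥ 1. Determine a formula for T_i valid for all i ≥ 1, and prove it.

Claim: T_i = 7^i + 5^i.

Base cases: T_1 = 12 and 7^1 + 5^1 = 12; T_2 = 74 and 7^2 + 5^2 = 74.
Assume T_t = 7^t + 5^t for all 1 ≤ t ≤ j, where j ≥ 2.
Then T_{j+1} = 12T_j − 35T_{j−1} = 12·(7^j + 5^j) − 35·(7^{j−1} + 5^{j−1}) = (12·7 − 35)7^{j−1} + (12·5 − 35)5^{j−1} = 49·7^{j−1} + 25·5^{j−1} = 7^{j+1} + 5^{j+1}.
This completes the inductive step, so T_i = 7^i + 5^i for all i ≥ 1.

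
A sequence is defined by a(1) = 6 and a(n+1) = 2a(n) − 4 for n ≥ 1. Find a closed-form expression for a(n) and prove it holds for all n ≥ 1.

Claim: a(n) = 2^n + 4.

Base case: a(1) = 6, and 2^1 + 4 = 2 + 4 = 6.
Assume a(j) = 2^j + 4 for some j ≥ 1.
Then a(j+1) = 2a(j) − 4 = 2·(2^j + 4) − 4 = 2^{j+1} + 8 − 4 = 2^{j+1} + 4.
So the formula holds for j+1, and by induction a(n) = 2^n + 4 for all n ≥ 1.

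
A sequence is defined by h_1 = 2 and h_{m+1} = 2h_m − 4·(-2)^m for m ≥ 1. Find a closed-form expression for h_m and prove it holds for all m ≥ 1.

Claim: h_m = 2·2^m + (-2)^m.

Base case: h_1 = 2, and 2·2^1 + (-2)^1 = 4 − 2 = 2.
Assume h_r = 2·2^r + (-2)^r for some r ≥ 1.
Then h_{r+1} = 2h_r − 4·(-2)^r = 2·(2·2^r + (-2)^r) − 4·(-2)^r = 2·2^{r+1} + 2·(-2)^r − 4·(-2)^r = 2·2^{r+1} − 2·(-2)^r = 2·2^{r+1} + (-2)^{r+1}.
By induction, h_m = 2·2^m + (-2)^m for all m ≥ 1.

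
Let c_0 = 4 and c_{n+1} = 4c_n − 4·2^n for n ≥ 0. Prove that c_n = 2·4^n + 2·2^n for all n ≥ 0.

Base case: c_0 = 4, and 2·4^0 + 2·2^0 = 2 + 2 = 4.
Assume c_k = 2·4^k + 2·2^k for some k ≥ 0.
Then c_{k+1} = 4c_k − 4·2^k = 4·(2·4^k + 2·2^k) − 4·2^k = 2·4^{k+1} + 8·2^k − 4·2^k = 2·4^{k+1} + 4·2^k = 2·4^{k+1} + 2·2^{k+1}.
By induction, c_n = 2·4^n + 2·2^n for all n ≥ 0.

c_n = 2·4^n + 2·2^n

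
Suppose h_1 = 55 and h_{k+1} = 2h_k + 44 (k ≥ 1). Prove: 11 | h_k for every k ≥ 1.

Base case: h_1 = 55 = 11·5, so 11 | h_1.
Assume 11 | h_j, so h_j = 11t for some integer t.
Then h_{j+1} = 2h_j + 44 = 2·(11t) + 44 = 11(2t + 4), so 11 | h_{j+1}.
Hence 11 | h_k for every k ≥ 1, by induction.

11 | h_k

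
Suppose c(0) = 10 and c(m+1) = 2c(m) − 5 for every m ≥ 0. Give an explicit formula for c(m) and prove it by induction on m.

Claim: c(m) = 5·2^m + 5.

Base case: c(0) = 10, and 5·2^0 + 5 = 5 + 5 = 10.
Assume c(j) = 5·2^j + 5 for some j ≥ 0.
Then c(j+1) = 2c(j) − 5 = 2·(5·2^j + 5) − 5 = 10·2^j + 10 − 5 = 5·2^{j+1} + 5.
This completes the inductive step, so c(m) = 5·2^m + 5 for all m ≥ 0.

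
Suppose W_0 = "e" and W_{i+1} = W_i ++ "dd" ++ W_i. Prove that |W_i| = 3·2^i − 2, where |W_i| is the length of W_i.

Base case: |W_0| = 1, and 3·2^0 − 2 = 1.
Assume |W_j| = 3·2^j − 2.
Then |W_{j+1}| = |W_j| + 2 + |W_j| = 2|W_j| + 2 = 2(3·2^j − 2) + 2 = 3·2^{j+1} − 4 + 2 = 3·2^{j+1} − 2.
So the formula holds for j+1, and by induction |W_i| = 3·2^i − 2 for all i ≥ 0.

|W_i| = 3·2^i − 2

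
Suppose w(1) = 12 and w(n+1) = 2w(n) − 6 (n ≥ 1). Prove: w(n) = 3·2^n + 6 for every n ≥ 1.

Base case: w(1) = 12, and 3·2^1 + 6 = 6 + 6 = 12.
Assume w(j) = 3·2^j + 6 for some j ≥ 1.
Then w(j+1) = 2w(j) − 6 = 2·(3·2^j + 6) − 6 = 6·2^j + 12 − 6 = 3·2^{j+1} + 6.
Hence w(n) = 3·2^n + 6 for every n ≥ 1, by induction.

w(n) = 3·2^n + 6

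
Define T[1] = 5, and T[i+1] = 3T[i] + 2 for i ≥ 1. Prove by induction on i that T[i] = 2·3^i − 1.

Base case: T[1] = 5, and 2·3^1 − 1 = 6 − 1 = 5.
Assume T[r] = 2·3^r − 1 for some r ≥ 1.
Then T[r+1] = 3T[r] + 2 = 3·(2·3^r − 1) + 2 = 6·3^r − 3 + 2 = 2·3^{r+1} − 1.
Hence T[i] = 2·3^i − 1 for every i ≥ 1, by induction.

T[i] = 2·3^i − 1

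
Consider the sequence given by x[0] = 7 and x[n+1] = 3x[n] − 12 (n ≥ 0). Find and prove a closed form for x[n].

Claim: x[n] = 3^n + 6.

Base case: x[0] = 7, and 3^0 + 6 = 1 + 6 = 7.
Assume x[j] = 3^j + 6 for some j ≥ 0.
Then x[j+1] = 3x[j] − 12 = 3·(3^j + 6) − 12 = 3^{j+1} + 18 − 12 = 3^{j+1} + 6.
By induction, x[n] = 3^n + 6 for all n ≥ 0.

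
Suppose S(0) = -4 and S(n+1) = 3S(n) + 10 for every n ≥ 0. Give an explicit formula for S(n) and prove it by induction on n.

Claim: S(n) = 3^n − 5.

Base case: S(0) = -4, and 3^0 − 5 = 1 − 5 = -4.
Assume S(k) = 3^k − 5 for some k ≥ 0.
Then S(k+1) = 3S(k) + 10 = 3·(3^k − 5) + 10 = 3^{k+1} − 15 + 10 = 3^{k+1} − 5.
This completes the inductive step, so S(n) = 3^n − 5 for all n ≥ 0.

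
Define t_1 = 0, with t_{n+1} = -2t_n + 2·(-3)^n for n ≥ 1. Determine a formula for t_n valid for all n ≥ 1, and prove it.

Claim: t_n = 3·(-2)^n − 2·(-3)^n.

Base case: t_1 = 0, and 3·(-2)^1 − 2·(-3)^1 = -6 + 6 = 0.
Assume t_j = 3·(-2)^j − 2·(-3)^j for some j ≥ 1.
Then t_{j+1} = -2t_j + 2·(-3)^j = -2·(3·(-2)^j − 2·(-3)^j) + 2·(-3)^j = 3·(-2)^{j+1} + 4·(-3)^j + 2·(-3)^j = 3·(-2)^{j+1} + 6·(-3)^j = 3·(-2)^{j+1} − 2·(-3)^{j+1}.
By induction, t_n = 3·(-2)^n − 2·(-3)^n for all n ≥ 1.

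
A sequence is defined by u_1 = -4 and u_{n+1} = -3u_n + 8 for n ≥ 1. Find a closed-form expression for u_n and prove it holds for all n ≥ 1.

Claim: u_n = 2·(-3)^n + 2.

Base case: u_1 = -4, and 2·(-3)^1 + 2 = -6 + 2 = -4.
Assume u_r = 2·(-3)^r + 2 for some r ≥ 1.
Then u_{r+1} = -3u_r + 8 = -3·(2·(-3)^r + 2) + 8 = -6·(-3)^r − 6 + 8 = 2·(-3)^{r+1} + 2.
This completes the inductive step, so u_n = 2·(-3)^n + 2 for all n ≥ 1.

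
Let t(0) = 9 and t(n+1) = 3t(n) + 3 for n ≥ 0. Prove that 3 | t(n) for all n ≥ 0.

Base case: t(0) = 9 = 3·3, so 3 | t(0).
Assume 3 | t(r), so t(r) = 3s for some integer s.
Then t(r+1) = 3t(r) + 3 = 3·(3s) + 3 = 3(3s + 1), so 3 | t(r+1).
So the property holds for r+1, and by induction 3 | t(n) for all n ≥ 0.

3 | t(n)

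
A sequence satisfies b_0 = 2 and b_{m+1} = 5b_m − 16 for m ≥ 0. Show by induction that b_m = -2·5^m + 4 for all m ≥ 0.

Base case: b_0 = 2, and -2·5^0 + 4 = -2 + 4 = 2.
Assume b_j = -2·5^j + 4 for some j ≥ 0.
Then b_{j+1} = 5b_j − 16 = 5·(-2·5^j + 4) − 16 = -10·5^j + 20 − 16 = -2·5^{j+1} + 4.
Hence b_m = -2·5^m + 4 for every m ≥ 0, by induction.

b_m = -2·5^m + 4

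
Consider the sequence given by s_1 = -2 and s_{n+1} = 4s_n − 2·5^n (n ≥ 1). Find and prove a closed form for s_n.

Claim: s_n = 2·4^n − 2·5^n.

Base case: s_1 = -2, and 2·4^1 − 2·5^1 = 8 − 10 = -2.
Assume s_j = 2·4^j − 2·5^j for some j ≥ 1.
Then s_{j+1} = 4s_j − 2·5^j = 4·(2·4^j − 2·5^j) − 2·5^j = 2·4^{j+1} − 8·5^j − 2·5^j = 2·4^{j+1} − 10·5^j = 2·4^{j+1} − 2·5^{j+1}.
So the formula holds for j+1, and by induction s_n = 2·4^n − 2·5^n for all n ≥ 1.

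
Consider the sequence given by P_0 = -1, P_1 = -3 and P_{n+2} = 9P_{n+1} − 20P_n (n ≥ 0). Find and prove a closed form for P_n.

Claim: P_n = 5^n − 2·4^n.

Base cases: P_0 = -1 and 5^0 − 2·4^0 = -1; P_1 = -3 and 5^1 − 2·4^1 = -3.
Assume P_j = 5^j − 2·4^j for all 0 ≤ j ≤ k, where k ≥ 1.
Then P_{k+1} = 9P_k − 20P_{k−1} = 9·(5^k − 2·4^k) − 20·(5^{k−1} − 2·4^{k−1}) = (9·5 − 20)5^{k−1} − 2·(9·4 − 20)4^{k−1} = 25·5^{k−1} − 32·4^{k−1} = 5^{k+1} − 2·4^{k+1}.
Hence P_n = 5^n − 2·4^n for every n ≥ 0, by strong induction.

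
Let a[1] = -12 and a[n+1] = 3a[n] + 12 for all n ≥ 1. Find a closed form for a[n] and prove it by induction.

Claim: a[n] = -2·3^n − 6.

Base case: a[1] = -12, and -2·3^1 − 6 = -6 − 6 = -12.
Assume a[k] = -2·3^k − 6 for some k ≥ 1.
Then a[k+1] = 3a[k] + 12 = 3·(-2·3^k − 6) + 12 = -6·3^k − 18 + 12 = -2·3^{k+1} − 6.
This completes the inductive step, so a[n] = -2·3^n − 6 for all n ≥ 1.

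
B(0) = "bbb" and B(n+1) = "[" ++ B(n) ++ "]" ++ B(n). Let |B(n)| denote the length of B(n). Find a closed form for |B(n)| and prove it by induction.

Claim: |B(n)| = 5·2^n − 2.

Base case: |B(0)| = 3, and 5·2^0 − 2 = 3.
Assume |B(m)| = 5·2^m − 2.
Then |B(m+1)| = 1 + |B(m)| + 1 + |B(m)| = 2|B(m)| + 2 = 2(5·2^m − 2) + 2 = 5·2^{m+1} − 4 + 2 = 5·2^{m+1} − 2.
So the formula holds for m+1, and by induction |B(n)| = 5·2^n − 2 for all n ≥ 0.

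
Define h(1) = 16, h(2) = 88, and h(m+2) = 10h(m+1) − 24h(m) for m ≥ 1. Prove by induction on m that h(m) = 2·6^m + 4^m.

Base cases: h(1) = 16 and 2·6^1 + 4^1 = 16; h(2) = 88 and 2·6^2 + 4^2 = 88.
Assume h(j) = 2·6^j + 4^j for all 1 ≤ j ≤ k, where k ≥ 2.
Then h(k+1) = 10h(k) − 24h(k−1) = 10·(2·6^k + 4^k) − 24·(2·6^{k−1} + 4^{k−1}) = 2·(10·6 − 24)6^{k−1} + (10·4 − 24)4^{k−1} = 72·6^{k−1} + 16·4^{k−1} = 2·6^{k+1} + 4^{k+1}.
This completes the inductive step, so h(m) = 2·6^m + 4^m for all m ≥ 1.

h(m) = 2·6^m + 4^m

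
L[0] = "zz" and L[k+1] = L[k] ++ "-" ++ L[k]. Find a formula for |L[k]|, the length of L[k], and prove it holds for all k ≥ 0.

Claim: |L[k]| = 3·2^k − 1.

Base case: |L[0]| = 2, and 3·2^0 − 1 = 2.
Assume |L[j]| = 3·2^j − 1.
Then |L[j+1]| = |L[j]| + 1 + |L[j]| = 2|L[j]| + 1 = 2(3·2^j − 1) + 1 = 3·2^{j+1} − 2 + 1 = 3·2^{j+1} − 1.
This completes the inductive step, so |L[k]| = 3·2^k − 1 for all k ≥ 0.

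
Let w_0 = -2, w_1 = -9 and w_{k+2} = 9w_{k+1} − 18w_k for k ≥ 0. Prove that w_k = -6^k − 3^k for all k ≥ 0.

Base cases: w_0 = -2 and -6^0 − 3^0 = -2; w_1 = -9 and -6^1 − 3^1 = -9.
Assume w_j = -6^j − 3^j for all 0 ≤ j ≤ m, where m ≥ 1.
Then w_{m+1} = 9w_m − 18w_{m−1} = 9·(-6^m − 3^m) − 18·(-6^{m−1} − 3^{m−1}) = -(9·6 − 18)6^{m−1} − (9·3 − 18)3^{m−1} = -36·6^{m−1} − 9·3^{m−1} = -6^{m+1} − 3^{m+1}.
So the formula holds for m+1, and by strong induction w_k = -6^k − 3^k for all k ≥ 0.

w_k = -6^k − 3^k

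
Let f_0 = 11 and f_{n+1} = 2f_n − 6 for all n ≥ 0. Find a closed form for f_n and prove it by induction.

Claim: f_n = 5·2^n + 6.

Base case: f_0 = 11, and 5·2^0 + 6 = 5 + 6 = 11.
Assume f_r = 5·2^r + 6 for some r ≥ 0.
Then f_{r+1} = 2f_r − 6 = 2·(5·2^r + 6) − 6 = 10·2^r + 12 − 6 = 5·2^{r+1} + 6.
This completes the inductive step, so f_n = 5·2^n + 6 for all n ≥ 0.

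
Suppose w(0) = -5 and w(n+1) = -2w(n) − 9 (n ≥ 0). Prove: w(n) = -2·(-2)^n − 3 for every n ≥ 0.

Base case: w(0) = -5, and -2·(-2)^0 − 3 = -2 − 3 = -5.
Assume w(j) = -2·(-2)^j − 3 for some j ≥ 0.
Then w(j+1) = -2w(j) − 9 = -2·(-2·(-2)^j − 3) − 9 = 4·(-2)^j + 6 − 9 = -2·(-2)^{j+1} − 3.
Hence w(n) = -2·(-2)^n − 3 for every n ≥ 0, by induction.

w(n) = -2·(-2)^n − 3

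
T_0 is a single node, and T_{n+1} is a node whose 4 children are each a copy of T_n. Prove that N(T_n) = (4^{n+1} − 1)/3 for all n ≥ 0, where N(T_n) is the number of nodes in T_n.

Base case: N(T_0) = 1, and (4^{0+1} − 1)/3 = 1.
Assume N(T_r) = (4^{r+1} − 1)/3.
Then N(T_{r+1}) = 1 + 4N(T_r) = 1 + 4·(4^{r+1} − 1)/3 = 1 + (4^{r+2} − 4)/3 = (3 + 4^{r+2} − 4)/3 = (4^{r+2} − 1)/3.
By induction, N(T_n) = (4^{n+1} − 1)/3 for all n ≥ 0.

N(T_n) = (4^{n+1} − 1)/3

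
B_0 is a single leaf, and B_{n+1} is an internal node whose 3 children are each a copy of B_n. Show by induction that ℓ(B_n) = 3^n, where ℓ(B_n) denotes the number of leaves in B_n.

Base case: ℓ(B_0) = 1, and 3^0 = 1.
Assume ℓ(B_j) = 3^j.
Then ℓ(B_{j+1}) = 3·ℓ(B_j) = 3·3^j = 3^{j+1}.
This completes the inductive step, so ℓ(B_n) = 3^n for all n ≥ 0.

ℓ(B_n) = 3^n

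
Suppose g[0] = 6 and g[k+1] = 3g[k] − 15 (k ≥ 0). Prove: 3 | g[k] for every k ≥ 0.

Base case: g[0] = 6 = 3·2, so 3 | g[0].
Assume 3 | g[j], so g[j] = 3t for some integer t.
Then g[j+1] = 3g[j] − 15 = 3·(3t) − 15 = 3(3t − 5), so 3 | g[j+1].
So the property holds for j+1, and by induction 3 | g[k] for all k ≥ 0.

3 | g[k]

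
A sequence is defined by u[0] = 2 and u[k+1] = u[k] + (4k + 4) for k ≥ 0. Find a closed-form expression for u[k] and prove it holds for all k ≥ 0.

Claim: u[k] = 2k^2 + 2k + 2.

Base case: u[0] = 2, and 2·0^2 + 2·0 + 2 = 2.
Assume u[m] = 2m^2 + 2m + 2.
Then u[m+1] = u[m] + (4m + 4) = (2m^2 + 2m + 2) + (4m + 4) = 2m^2 + 6m + 6,
and 2·(m+1)^2 + 2·(m+1) + 2 = 2m^2 + 6m + 6.
Hence u[k] = 2k^2 + 2k + 2 for every k ≥ 0, by induction.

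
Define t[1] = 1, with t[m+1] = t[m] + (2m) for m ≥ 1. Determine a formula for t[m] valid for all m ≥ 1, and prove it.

Claim: t[m] = m^2 − m + 1.

Base case: t[1] = 1, and 1^2 − 1 + 1 = 1.
Assume t[j] = j^2 − j + 1.
Then t[j+1] = t[j] + (2j) = (j^2 − j + 1) + (2j) = j^2 + j + 1,
and (j+1)^2 − (j+1) + 1 = j^2 + j + 1.
This completes the inductive step, so t[m] = m^2 − m + 1 for all m ≥ 1.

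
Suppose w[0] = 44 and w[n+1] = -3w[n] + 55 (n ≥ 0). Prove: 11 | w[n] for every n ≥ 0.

Base case: w[0] = 44 = 11·4, so 11 | w[0].
Assume 11 | w[k], so w[k] = 11t for some integer t.
Then w[k+1] = -3w[k] + 55 = -3·(11t) + 55 = 11(-3t + 5), so 11 | w[k+1].
So the property holds for k+1, and by induction 11 | w[n] for all n ≥ 0.

11 | w[n]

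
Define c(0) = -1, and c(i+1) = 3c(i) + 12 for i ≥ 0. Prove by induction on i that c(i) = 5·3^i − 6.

Base case: c(0) = -1, and 5·3^0 − 6 = 5 − 6 = -1.
Assume c(r) = 5·3^r − 6 for some r ≥ 0.
Then c(r+1) = 3c(r) + 12 = 3·(5·3^r − 6) + 12 = 15·3^r − 18 + 12 = 5·3^{r+1} − 6.
Hence c(i) = 5·3^i − 6 for every i ≥ 0, by induction.

c(i) = 5·3^i − 6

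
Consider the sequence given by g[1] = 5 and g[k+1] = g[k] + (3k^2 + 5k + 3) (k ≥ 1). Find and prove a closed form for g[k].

Claim: g[k] = k^3 + k^2 + k + 2.

Base case: g[1] = 5, and 1^3 + 1^2 + 1 + 2 = 5.
Assume g[m] = m^3 + m^2 + m + 2.
Then g[m+1] = g[m] + (3m^2 + 5m + 3) = (m^3 + m^2 + m + 2) + (3m^2 + 5m + 3) = m^3 + 4m^2 + 6m + 5,
and (m+1)^3 + (m+1)^2 + (m+1) + 2 = m^3 + 4m^2 + 6m + 5.
This completes the inductive step, so g[k] = k^3 + k^2 + k + 2 for all k ≥ 1.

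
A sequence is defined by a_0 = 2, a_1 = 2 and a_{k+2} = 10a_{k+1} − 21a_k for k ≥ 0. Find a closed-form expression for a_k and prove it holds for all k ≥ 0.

Claim: a_k = 3·3^k − 7^k.

Base cases: a_0 = 2 and 3·3^0 − 7^0 = 2; a_1 = 2 and 3·3^1 − 7^1 = 2.
Assume a_j = 3·3^j − 7^j for all 0 ≤ j ≤ m, where m ≥ 1.
Then a_{m+1} = 10a_m − 21a_{m−1} = 10·(3·3^m − 7^m) − 21·(3·3^{m−1} − 7^{m−1}) = 3·(10·3 − 21)3^{m−1} − (10·7 − 21)7^{m−1} = 27·3^{m−1} − 49·7^{m−1} = 3·3^{m+1} − 7^{m+1}.
By strong induction, a_k = 3·3^k − 7^k for all k ≥ 0.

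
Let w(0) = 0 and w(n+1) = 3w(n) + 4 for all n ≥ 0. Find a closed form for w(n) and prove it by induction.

Claim: w(n) = 2·3^n − 2.

Base case: w(0) = 0, and 2·3^0 − 2 = 2 − 2 = 0.
Assume w(r) = 2·3^r − 2 for some r ≥ 0.
Then w(r+1) = 3w(r) + 4 = 3·(2·3^r − 2) + 4 = 6·3^r − 6 + 4 = 2·3^{r+1} − 2.
Hence w(n) = 2·3^n − 2 for every n ≥ 0, by induction.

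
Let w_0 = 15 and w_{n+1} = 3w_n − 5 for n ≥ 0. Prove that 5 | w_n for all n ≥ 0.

Base case: w_0 = 15 = 5·3, so 5 | w_0.
Assume 5 | w_j, so w_j = 5t for some integer t.
Then w_{j+1} = 3w_j − 5 = 3·(5t) − 5 = 5(3t − 1), so 5 | w_{j+1}.
So the property holds for j+1, and by induction 5 | w_n for all n ≥ 0.

5 | w_n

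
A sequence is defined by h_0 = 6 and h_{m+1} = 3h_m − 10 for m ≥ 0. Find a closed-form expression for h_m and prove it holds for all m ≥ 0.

Claim: h_m = 3^m + 5.

Base case: h_0 = 6, and 3^0 + 5 = 1 + 5 = 6.
Assume h_k = 3^k + 5 for some k ≥ 0.
Then h_{k+1} = 3h_k − 10 = 3·(3^k + 5) − 10 = 3^{k+1} + 15 − 10 = 3^{k+1} + 5.
By induction, h_m = 3^m + 5 for all m ≥ 0.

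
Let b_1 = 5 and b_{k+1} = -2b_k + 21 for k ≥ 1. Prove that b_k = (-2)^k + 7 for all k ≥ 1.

Base case: b_1 = 5, and (-2)^1 + 7 = -2 + 7 = 5.
Assume b_j = (-2)^j + 7 for some j ≥ 1.
Then b_{j+1} = -2b_j + 21 = -2·((-2)^j + 7) + 21 = -2·(-2)^j − 14 + 21 = (-2)^{j+1} + 7.
By induction, b_k = (-2)^k + 7 for all k ≥ 1.

b_k = (-2)^k + 7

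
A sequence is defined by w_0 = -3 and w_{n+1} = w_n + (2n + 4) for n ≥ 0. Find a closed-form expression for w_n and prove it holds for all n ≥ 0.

Claim: w_n = n^2 + 3n − 3.

Base case: w_0 = -3, and 0^2 + 3·0 − 3 = -3.
Assume w_k = k^2 + 3k − 3.
Then w_{k+1} = w_k + (2k + 4) = (k^2 + 3k − 3) + (2k + 4) = k^2 + 5k + 1,
and (k+1)^2 + 3·(k+1) − 3 = k^2 + 5k + 1.
Hence w_n = n^2 + 3n − 3 for every n ≥ 0, by induction.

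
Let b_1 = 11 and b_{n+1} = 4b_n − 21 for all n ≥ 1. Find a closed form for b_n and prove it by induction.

Claim: b_n = 4^n + 7.

Base case: b_1 = 11, and 4^1 + 7 = 4 + 7 = 11.
Assume b_m = 4^m + 7 for some m ≥ 1.
Then b_{m+1} = 4b_m − 21 = 4·(4^m + 7) − 21 = 4^{m+1} + 28 − 21 = 4^{m+1} + 7.
Hence b_n = 4^n + 7 for every n ≥ 1, by induction.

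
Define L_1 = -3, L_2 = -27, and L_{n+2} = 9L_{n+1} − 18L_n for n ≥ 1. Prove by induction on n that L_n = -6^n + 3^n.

Base cases: L_1 = -3 and -6^1 + 3^1 = -3; L_2 = -27 and -6^2 + 3^2 = -27.
Assume L_i = -6^i + 3^i for all 1 ≤ i ≤ j, where j ≥ 2.
Then L_{j+1} = 9L_j − 18L_{j−1} = 9·(-6^j + 3^j) − 18·(-6^{j−1} + 3^{j−1}) = -(9·6 − 18)6^{j−1} + (9·3 − 18)3^{j−1} = -36·6^{j−1} + 9·3^{j−1} = -6^{j+1} + 3^{j+1}.
Hence L_n = -6^n + 3^n for every n ≥ 1, by strong induction.

L_n = -6^n + 3^n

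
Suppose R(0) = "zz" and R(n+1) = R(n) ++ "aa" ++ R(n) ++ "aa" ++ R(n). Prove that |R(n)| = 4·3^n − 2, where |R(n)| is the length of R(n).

Base case: |R(0)| = 2, and 4·3^0 − 2 = 2.
Assume |R(r)| = 4·3^r − 2.
Then |R(r+1)| = 3|R(r)| + 4 = 3(4·3^r − 2) + 4 = 4·3^{r+1} − 6 + 4 = 4·3^{r+1} − 2.
Hence |R(n)| = 4·3^n − 2 for every n ≥ 0, by induction.

|R(n)| = 4·3^n − 2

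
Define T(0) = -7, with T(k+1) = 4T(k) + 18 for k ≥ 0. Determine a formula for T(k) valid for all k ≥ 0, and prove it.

Claim: T(k) = -4^k − 6.

Base case: T(0) = -7, and -4^0 − 6 = -1 − 6 = -7.
Assume T(r) = -4^r − 6 for some r ≥ 0.
Then T(r+1) = 4T(r) + 18 = 4·(-4^r − 6) + 18 = -4^{r+1} − 24 + 18 = -4^{r+1} − 6.
This completes the inductive step, so T(k) = -4^k − 6 for all k ≥ 0.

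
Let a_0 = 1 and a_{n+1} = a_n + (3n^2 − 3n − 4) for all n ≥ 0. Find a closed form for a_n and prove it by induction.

Claim: a_n = n^3 − 3n^2 − 2n + 1.

Base case: a_0 = 1, and 0^3 − 3·0^2 − 2·0 + 1 = 1.
Assume a_m = m^3 − 3m^2 − 2m + 1.
Then a_{m+1} = a_m + (3m^2 − 3m − 4) = (m^3 − 3m^2 − 2m + 1) + (3m^2 − 3m − 4) = m^3 − 5m − 3,
and (m+1)^3 − 3·(m+1)^2 − 2·(m+1) + 1 = m^3 − 5m − 3.
Hence a_n = n^3 − 3n^2 − 2n + 1 for every n ≥ 0, by induction.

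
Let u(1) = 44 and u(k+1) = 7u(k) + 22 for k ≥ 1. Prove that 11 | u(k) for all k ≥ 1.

Base case: u(1) = 44 = 11·4, so 11 | u(1).
Assume 11 | u(m), so u(m) = 11t for some integer t.
Then u(m+1) = 7u(m) + 22 = 7·(11t) + 22 = 11(7t + 2), so 11 | u(m+1).
This completes the inductive step, so 11 | u(k) for all k ≥ 1.

11 | u(k)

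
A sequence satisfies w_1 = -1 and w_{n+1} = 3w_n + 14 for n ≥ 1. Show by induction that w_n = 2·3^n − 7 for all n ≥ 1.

Base case: w_1 = -1, and 2·3^1 − 7 = 6 − 7 = -1.
Assume w_j = 2·3^j − 7 for some j ≥ 1.
Then w_{j+1} = 3w_j + 14 = 3·(2·3^j − 7) + 14 = 6·3^j − 21 + 14 = 2·3^{j+1} − 7.
By induction, w_n = 2·3^n − 7 for all n ≥ 1.

w_n = 2·3^n − 7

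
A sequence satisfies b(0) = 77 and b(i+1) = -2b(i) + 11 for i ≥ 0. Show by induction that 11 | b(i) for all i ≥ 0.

Base case: b(0) = 77 = 11·7, so 11 | b(0).
Assume 11 | b(k), so b(k) = 11t for some integer t.
Then b(k+1) = -2b(k) + 11 = -2·(11t) + 11 = 11(-2t + 1), so 11 | b(k+1).
So the property holds for k+1, and by induction 11 | b(i) for all i ≥ 0.

11 | b(i)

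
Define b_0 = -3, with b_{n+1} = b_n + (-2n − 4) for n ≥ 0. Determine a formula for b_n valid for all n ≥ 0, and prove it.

Claim: b_n = -n^2 − 3n − 3.

Base case: b_0 = -3, and -0^2 − 3·0 − 3 = -3.
Assume b_j = -j^2 − 3j − 3.
Then b_{j+1} = b_j + (-2j − 4) = (-j^2 − 3j − 3) + (-2j − 4) = -j^2 − 5j − 7,
and -(j+1)^2 − 3·(j+1) − 3 = -j^2 − 5j − 7.
By induction, b_n = -n^2 − 3n − 3 for all n ≥ 0.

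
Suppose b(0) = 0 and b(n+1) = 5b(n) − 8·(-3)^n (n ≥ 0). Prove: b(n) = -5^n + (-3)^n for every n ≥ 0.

Base case: b(0) = 0, and -5^0 + (-3)^0 = -1 + 1 = 0.
Assume b(m) = -5^m + (-3)^m for some m ≥ 0.
Then b(m+1) = 5b(m) − 8·(-3)^m = 5·(-5^m + (-3)^m) − 8·(-3)^m = -5^{m+1} + 5·(-3)^m − 8·(-3)^m = -5^{m+1} − 3·(-3)^m = -5^{m+1} + (-3)^{m+1}.
So the formula holds for m+1, and by induction b(n) = -5^n + (-3)^n for all n ≥ 0.

b(n) = -5^n + (-3)^n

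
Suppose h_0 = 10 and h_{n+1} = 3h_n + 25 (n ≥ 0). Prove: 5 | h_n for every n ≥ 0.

Base case: h_0 = 10 = 5·2, so 5 | h_0.
Assume 5 | h_k, so h_k = 5t for some integer t.
Then h_{k+1} = 3h_k + 25 = 3·(5t) + 25 = 5(3t + 5), so 5 | h_{k+1}.
Hence 5 | h_n for every n ≥ 0, by induction.

5 | h_n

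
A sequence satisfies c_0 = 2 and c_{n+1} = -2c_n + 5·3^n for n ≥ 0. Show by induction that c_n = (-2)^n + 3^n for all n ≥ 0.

Base case: c_0 = 2, and (-2)^0 + 3^0 = 1 + 1 = 2.
Assume c_k = (-2)^k + 3^k for some k ≥ 0.
Then c_{k+1} = -2c_k + 5·3^k = -2·((-2)^k + 3^k) + 5·3^k = (-2)^{k+1} − 2·3^k + 5·3^k = (-2)^{k+1} + 3·3^k = (-2)^{k+1} + 3^{k+1}.
This completes the inductive step, so c_n = (-2)^n + 3^n for all n ≥ 0.

c_n = (-2)^n + 3^n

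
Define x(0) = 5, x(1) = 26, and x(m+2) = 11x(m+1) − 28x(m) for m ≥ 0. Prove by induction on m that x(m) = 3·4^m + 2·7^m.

Base cases: x(0) = 5 and 3·4^0 + 2·7^0 = 5; x(1) = 26 and 3·4^1 + 2·7^1 = 26.
Assume x(j) = 3·4^j + 2·7^j for all 0 ≤ j ≤ r, where r ≥ 1.
Then x(r+1) = 11x(r) − 28x(r−1) = 11·(3·4^r + 2·7^r) − 28·(3·4^{r−1} + 2·7^{r−1}) = 3·(11·4 − 28)4^{r−1} + 2·(11·7 − 28)7^{r−1} = 48·4^{r−1} + 98·7^{r−1} = 3·4^{r+1} + 2·7^{r+1}.
This completes the inductive step, so x(m) = 3·4^m + 2·7^m for all m ≥ 0.

x(m) = 3·4^m + 2·7^m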